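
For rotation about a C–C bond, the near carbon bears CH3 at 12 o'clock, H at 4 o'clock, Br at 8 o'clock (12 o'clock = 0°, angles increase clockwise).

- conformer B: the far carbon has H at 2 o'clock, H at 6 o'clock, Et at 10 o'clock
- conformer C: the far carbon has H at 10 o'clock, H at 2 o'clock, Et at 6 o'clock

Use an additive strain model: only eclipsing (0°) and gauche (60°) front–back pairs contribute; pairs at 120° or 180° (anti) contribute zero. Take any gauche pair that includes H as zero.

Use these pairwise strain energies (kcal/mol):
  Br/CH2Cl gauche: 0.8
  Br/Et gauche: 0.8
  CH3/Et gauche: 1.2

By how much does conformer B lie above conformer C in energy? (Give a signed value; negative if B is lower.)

+1.2 kcal/mol

B (staggered): CH3–Et gauche, Br–Et gauche; 1.2 + 0.8 = 2.0 kcal/mol.
C (staggered): Br–Et gauche; 0.8 = 0.8 kcal/mol.
E(B) − E(C) = 2.0 − 0.8 = +1.2 kcal/mol.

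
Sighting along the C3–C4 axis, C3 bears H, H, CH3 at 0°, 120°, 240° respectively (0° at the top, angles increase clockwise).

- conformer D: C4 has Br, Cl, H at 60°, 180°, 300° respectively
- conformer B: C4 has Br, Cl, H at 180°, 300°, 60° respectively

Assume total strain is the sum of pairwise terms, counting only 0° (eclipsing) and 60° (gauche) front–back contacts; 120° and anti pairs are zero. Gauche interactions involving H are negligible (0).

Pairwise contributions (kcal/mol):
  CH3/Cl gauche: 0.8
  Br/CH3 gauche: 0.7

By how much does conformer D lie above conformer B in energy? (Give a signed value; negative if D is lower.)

-0.7 kcal/mol

D (staggered): CH3(240°)/Cl(180°) gauche 0.8 → 0.8 kcal/mol.
B (staggered): CH3(240°)/Br(180°) gauche 0.7; CH3(240°)/Cl(300°) gauche 0.8 → 1.5 kcal/mol.
E(D) − E(B) = 0.8 − 1.5 = -0.7 kcal/mol.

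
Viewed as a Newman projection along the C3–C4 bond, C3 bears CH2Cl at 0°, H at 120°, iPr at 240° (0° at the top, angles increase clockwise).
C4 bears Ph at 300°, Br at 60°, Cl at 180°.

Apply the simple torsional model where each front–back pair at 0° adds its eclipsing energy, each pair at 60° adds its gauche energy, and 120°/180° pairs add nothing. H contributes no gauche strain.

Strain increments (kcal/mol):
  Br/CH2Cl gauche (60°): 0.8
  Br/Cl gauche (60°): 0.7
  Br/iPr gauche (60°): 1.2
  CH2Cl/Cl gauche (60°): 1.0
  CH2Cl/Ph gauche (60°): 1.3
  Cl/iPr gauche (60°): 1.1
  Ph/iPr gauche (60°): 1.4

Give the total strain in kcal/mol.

4.6 kcal/mol

This conformer (staggered): CH2Cl(0°)/Ph(300°) gauche 1.3; CH2Cl(0°)/Br(60°) gauche 0.8; iPr(240°)/Ph(300°) gauche 1.4; iPr(240°)/Cl(180°) gauche 1.1 → 4.6 kcal/mol.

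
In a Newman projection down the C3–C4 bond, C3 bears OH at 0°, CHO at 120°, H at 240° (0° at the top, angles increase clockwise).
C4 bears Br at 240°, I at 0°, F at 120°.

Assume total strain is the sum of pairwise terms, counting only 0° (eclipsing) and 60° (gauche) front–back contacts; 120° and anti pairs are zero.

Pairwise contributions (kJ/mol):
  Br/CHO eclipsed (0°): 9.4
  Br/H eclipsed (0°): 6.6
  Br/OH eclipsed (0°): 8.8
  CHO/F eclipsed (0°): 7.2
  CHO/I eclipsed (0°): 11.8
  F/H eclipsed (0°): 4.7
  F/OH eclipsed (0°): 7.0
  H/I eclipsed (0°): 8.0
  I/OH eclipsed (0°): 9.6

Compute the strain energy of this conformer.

23.4 kJ/mol

This conformer is eclipsed. OH at 0° is eclipsed with I at 0° (9.6); CHO at 120° is eclipsed with F at 120° (7.2); H at 240° is eclipsed with Br at 240° (6.6). Total 23.4 kJ/mol.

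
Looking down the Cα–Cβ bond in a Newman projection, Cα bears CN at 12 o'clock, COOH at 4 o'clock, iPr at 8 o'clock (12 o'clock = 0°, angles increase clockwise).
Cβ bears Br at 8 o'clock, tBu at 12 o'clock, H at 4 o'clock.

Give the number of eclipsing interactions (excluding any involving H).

Non-H eclipsing pairs: CN(0°)/tBu(0°); iPr(240°)/Br(240°) — 2 interactions.

2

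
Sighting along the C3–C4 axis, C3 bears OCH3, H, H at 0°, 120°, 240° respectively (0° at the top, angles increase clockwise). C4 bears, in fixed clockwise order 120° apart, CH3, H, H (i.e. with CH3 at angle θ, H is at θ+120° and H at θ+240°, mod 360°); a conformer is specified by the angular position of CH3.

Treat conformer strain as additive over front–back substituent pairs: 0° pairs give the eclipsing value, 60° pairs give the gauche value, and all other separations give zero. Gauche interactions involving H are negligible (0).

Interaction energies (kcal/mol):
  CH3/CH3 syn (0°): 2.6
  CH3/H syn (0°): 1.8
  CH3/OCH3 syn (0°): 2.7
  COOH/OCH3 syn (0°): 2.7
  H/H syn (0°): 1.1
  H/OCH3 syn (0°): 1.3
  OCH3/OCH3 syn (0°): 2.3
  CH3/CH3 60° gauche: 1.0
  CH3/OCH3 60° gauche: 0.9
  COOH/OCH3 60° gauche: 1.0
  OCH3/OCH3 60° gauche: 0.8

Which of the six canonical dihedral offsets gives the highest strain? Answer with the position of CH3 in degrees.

0°

CH3 at 0° (eclipsed): OCH3(0°)/CH3(0°) eclipsed 2.7; H(120°)/H(120°) eclipsed 1.1; H(240°)/H(240°) eclipsed 1.1 → 4.9 kcal/mol.
CH3 at 60° (staggered): OCH3(0°)/CH3(60°) gauche 0.9 → 0.9 kcal/mol.
CH3 at 120° (eclipsed): OCH3(0°)/H(0°) eclipsed 1.3; H(120°)/CH3(120°) eclipsed 1.8; H(240°)/H(240°) eclipsed 1.1 → 4.2 kcal/mol.
CH3 at 180° (staggered): no non-H gauche contacts → 0.0 kcal/mol.
CH3 at 240° (eclipsed): OCH3(0°)/H(0°) eclipsed 1.3; H(120°)/H(120°) eclipsed 1.1; H(240°)/CH3(240°) eclipsed 1.8 → 4.2 kcal/mol.
CH3 at 300° (staggered): OCH3(0°)/CH3(300°) gauche 0.9 → 0.9 kcal/mol.
The maximum (4.9 kcal/mol) occurs with CH3 at 0°.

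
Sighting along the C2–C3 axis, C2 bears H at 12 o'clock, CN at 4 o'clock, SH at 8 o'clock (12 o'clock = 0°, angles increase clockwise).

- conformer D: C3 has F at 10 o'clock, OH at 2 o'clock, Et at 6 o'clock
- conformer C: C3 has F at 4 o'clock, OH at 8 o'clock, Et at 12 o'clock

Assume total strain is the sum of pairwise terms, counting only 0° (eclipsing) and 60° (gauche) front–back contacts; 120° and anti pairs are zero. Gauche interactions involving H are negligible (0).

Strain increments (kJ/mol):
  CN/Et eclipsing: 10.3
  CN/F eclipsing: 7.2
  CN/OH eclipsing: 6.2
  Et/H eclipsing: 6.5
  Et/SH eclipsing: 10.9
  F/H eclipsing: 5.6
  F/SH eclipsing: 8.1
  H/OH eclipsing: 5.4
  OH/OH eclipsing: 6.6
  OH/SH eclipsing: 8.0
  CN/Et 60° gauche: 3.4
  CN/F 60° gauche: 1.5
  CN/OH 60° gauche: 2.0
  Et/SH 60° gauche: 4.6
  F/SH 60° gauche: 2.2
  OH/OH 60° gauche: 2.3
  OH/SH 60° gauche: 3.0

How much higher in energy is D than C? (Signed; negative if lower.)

D (staggered): CN(120°)/OH(60°) gauche 2.0; CN(120°)/Et(180°) gauche 3.4; SH(240°)/F(300°) gauche 2.2; SH(240°)/Et(180°) gauche 4.6 → 12.2 kJ/mol.
C (eclipsed): H(0°)/Et(0°) eclipsed 6.5; CN(120°)/F(120°) eclipsed 7.2; SH(240°)/OH(240°) eclipsed 8.0 → 21.7 kJ/mol.
E(D) − E(C) = 12.2 − 21.7 = -9.5 kJ/mol.

-9.5 kJ/mol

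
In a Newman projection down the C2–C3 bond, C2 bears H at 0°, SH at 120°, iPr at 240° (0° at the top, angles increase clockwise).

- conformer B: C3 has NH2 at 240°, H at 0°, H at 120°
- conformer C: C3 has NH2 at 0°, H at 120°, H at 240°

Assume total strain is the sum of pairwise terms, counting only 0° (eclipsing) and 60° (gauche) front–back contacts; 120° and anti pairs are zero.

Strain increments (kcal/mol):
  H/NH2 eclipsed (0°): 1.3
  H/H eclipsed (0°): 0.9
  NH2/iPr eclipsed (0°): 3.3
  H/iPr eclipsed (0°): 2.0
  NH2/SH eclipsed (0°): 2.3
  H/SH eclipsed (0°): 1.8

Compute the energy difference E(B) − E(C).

B (eclipsed): H–H eclipsed, SH–H eclipsed, iPr–NH2 eclipsed; 0.9 + 1.8 + 3.3 = 6.0 kcal/mol.
C (eclipsed): H–NH2 eclipsed, SH–H eclipsed, iPr–H eclipsed; 1.3 + 1.8 + 2.0 = 5.1 kcal/mol.
E(B) − E(C) = 6.0 − 5.1 = +0.9 kcal/mol.

+0.9 kcal/mol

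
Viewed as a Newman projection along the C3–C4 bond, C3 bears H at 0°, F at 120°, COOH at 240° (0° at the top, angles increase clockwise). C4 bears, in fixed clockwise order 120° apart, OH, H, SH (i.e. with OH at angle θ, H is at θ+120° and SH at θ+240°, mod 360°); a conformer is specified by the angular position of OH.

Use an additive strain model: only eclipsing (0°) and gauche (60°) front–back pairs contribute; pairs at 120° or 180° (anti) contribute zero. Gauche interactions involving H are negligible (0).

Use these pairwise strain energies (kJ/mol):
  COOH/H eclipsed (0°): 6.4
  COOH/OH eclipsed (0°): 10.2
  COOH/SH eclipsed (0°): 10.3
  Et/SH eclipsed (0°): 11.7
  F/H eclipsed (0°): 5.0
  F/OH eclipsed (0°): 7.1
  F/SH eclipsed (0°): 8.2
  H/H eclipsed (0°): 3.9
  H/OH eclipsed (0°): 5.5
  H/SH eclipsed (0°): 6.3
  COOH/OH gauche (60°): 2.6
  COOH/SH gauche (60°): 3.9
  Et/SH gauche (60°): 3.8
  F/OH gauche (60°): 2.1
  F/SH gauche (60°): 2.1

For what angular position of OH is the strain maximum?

OH at 0° (eclipsed): H(0°)/OH(0°) eclipsed 5.5; F(120°)/H(120°) eclipsed 5.0; COOH(240°)/SH(240°) eclipsed 10.3 → 20.8 kJ/mol.
OH at 60° (staggered): F(120°)/OH(60°) gauche 2.1; COOH(240°)/SH(300°) gauche 3.9 → 6.0 kJ/mol.
OH at 120° (eclipsed): H(0°)/SH(0°) eclipsed 6.3; F(120°)/OH(120°) eclipsed 7.1; COOH(240°)/H(240°) eclipsed 6.4 → 19.8 kJ/mol.
OH at 180° (staggered): F(120°)/OH(180°) gauche 2.1; F(120°)/SH(60°) gauche 2.1; COOH(240°)/OH(180°) gauche 2.6 → 6.8 kJ/mol.
OH at 240° (eclipsed): H(0°)/H(0°) eclipsed 3.9; F(120°)/SH(120°) eclipsed 8.2; COOH(240°)/OH(240°) eclipsed 10.2 → 22.3 kJ/mol.
OH at 300° (staggered): F(120°)/SH(180°) gauche 2.1; COOH(240°)/OH(300°) gauche 2.6; COOH(240°)/SH(180°) gauche 3.9 → 8.6 kJ/mol.
The maximum (22.3 kJ/mol) occurs with OH at 240°.

240°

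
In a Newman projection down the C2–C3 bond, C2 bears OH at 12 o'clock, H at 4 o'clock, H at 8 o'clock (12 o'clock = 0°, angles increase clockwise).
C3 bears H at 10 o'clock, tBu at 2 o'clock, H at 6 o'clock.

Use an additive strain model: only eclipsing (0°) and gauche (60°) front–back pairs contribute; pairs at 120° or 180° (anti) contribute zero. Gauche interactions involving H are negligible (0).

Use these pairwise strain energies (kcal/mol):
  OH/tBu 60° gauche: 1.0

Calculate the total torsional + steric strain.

This conformer (staggered): OH–tBu gauche; 1.0 = 1.0 kcal/mol.

1.0 kcal/mol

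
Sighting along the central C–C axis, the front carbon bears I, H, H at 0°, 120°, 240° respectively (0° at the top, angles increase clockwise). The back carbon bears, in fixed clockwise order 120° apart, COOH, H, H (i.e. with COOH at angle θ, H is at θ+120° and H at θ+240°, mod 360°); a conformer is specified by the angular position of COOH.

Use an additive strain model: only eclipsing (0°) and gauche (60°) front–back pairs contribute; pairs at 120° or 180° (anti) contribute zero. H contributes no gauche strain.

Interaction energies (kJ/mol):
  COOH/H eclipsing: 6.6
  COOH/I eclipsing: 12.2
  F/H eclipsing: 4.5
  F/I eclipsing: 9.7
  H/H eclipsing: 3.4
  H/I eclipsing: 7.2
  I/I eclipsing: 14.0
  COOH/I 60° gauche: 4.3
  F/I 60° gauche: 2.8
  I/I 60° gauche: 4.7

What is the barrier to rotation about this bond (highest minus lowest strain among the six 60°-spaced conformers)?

19.0 kJ/mol

COOH at 0° is eclipsed. I at 0° is eclipsed with COOH at 0° (12.2); H at 120° is eclipsed with H at 120° (3.4); H at 240° is eclipsed with H at 240° (3.4). Total 19.0 kJ/mol.
COOH at 60° is staggered. I at 0° is gauche with COOH at 60° (4.3). Total 4.3 kJ/mol.
COOH at 120° is eclipsed. I at 0° is eclipsed with H at 0° (7.2); H at 120° is eclipsed with COOH at 120° (6.6); H at 240° is eclipsed with H at 240° (3.4). Total 17.2 kJ/mol.
COOH at 180° (staggered): no non-H gauche contacts → 0.0 kJ/mol.
COOH at 240° is eclipsed. I at 0° is eclipsed with H at 0° (7.2); H at 120° is eclipsed with H at 120° (3.4); H at 240° is eclipsed with COOH at 240° (6.6). Total 17.2 kJ/mol.
COOH at 300° is staggered. I at 0° is gauche with COOH at 300° (4.3). Total 4.3 kJ/mol.
Max at 0° (19.0 kJ/mol), min at 180° (0.0 kJ/mol); barrier = 19.0 kJ/mol.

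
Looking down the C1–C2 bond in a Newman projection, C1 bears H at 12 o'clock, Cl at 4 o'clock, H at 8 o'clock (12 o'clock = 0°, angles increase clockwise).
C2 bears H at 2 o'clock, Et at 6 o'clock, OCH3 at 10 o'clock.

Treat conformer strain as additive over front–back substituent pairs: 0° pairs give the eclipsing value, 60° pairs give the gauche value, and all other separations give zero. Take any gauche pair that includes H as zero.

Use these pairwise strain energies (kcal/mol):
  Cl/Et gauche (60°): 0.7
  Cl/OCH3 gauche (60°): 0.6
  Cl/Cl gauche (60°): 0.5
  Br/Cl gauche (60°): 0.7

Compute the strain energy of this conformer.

This conformer (staggered): Cl(120°)/Et(180°) gauche 0.7 → 0.7 kcal/mol.

0.7 kcal/mol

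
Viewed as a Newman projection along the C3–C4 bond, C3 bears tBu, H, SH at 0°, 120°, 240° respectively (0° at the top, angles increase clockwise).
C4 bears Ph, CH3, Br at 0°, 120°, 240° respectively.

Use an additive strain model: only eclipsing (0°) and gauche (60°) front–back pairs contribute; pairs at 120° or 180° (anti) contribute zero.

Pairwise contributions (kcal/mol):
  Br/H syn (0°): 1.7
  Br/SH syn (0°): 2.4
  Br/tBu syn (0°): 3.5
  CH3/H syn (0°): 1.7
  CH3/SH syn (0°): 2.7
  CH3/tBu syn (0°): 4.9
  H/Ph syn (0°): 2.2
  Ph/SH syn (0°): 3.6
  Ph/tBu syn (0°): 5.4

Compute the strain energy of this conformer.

9.5 kcal/mol

This conformer (eclipsed): tBu(0°)/Ph(0°) eclipsed 5.4; H(120°)/CH3(120°) eclipsed 1.7; SH(240°)/Br(240°) eclipsed 2.4 → 9.5 kcal/mol.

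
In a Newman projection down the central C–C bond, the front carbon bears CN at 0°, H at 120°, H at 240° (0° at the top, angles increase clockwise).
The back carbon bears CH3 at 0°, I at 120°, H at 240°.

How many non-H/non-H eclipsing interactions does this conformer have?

1

Non-H eclipsing pairs: CN(0°)/CH3(0°) — 1 interaction.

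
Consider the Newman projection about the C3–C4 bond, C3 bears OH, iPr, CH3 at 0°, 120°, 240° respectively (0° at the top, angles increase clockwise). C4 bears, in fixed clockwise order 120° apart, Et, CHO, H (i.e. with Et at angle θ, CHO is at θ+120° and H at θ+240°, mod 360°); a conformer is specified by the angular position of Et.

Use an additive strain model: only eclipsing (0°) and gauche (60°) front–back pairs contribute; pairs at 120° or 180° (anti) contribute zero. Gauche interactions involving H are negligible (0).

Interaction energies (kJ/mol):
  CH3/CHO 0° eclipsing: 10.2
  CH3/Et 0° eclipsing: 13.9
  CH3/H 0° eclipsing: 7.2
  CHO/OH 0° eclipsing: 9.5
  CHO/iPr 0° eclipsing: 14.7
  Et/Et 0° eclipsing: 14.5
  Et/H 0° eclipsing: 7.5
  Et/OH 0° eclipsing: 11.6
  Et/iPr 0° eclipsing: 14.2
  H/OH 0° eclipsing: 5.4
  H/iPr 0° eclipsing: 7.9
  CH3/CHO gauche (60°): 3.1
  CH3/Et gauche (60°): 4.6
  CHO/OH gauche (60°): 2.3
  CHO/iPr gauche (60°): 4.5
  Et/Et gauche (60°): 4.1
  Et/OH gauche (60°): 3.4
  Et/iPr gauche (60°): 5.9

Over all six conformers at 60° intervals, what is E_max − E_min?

Et at 0° (eclipsed): OH–Et eclipsed, iPr–CHO eclipsed, CH3–H eclipsed; 11.6 + 14.7 + 7.2 = 33.5 kJ/mol.
Et at 60° (staggered): OH–Et gauche, iPr–Et gauche, iPr–CHO gauche, CH3–CHO gauche; 3.4 + 5.9 + 4.5 + 3.1 = 16.9 kJ/mol.
Et at 120° (eclipsed): OH–H eclipsed, iPr–Et eclipsed, CH3–CHO eclipsed; 5.4 + 14.2 + 10.2 = 29.8 kJ/mol.
Et at 180° (staggered): OH–CHO gauche, iPr–Et gauche, CH3–Et gauche, CH3–CHO gauche; 2.3 + 5.9 + 4.6 + 3.1 = 15.9 kJ/mol.
Et at 240° (eclipsed): OH–CHO eclipsed, iPr–H eclipsed, CH3–Et eclipsed; 9.5 + 7.9 + 13.9 = 31.3 kJ/mol.
Et at 300° (staggered): OH–Et gauche, OH–CHO gauche, iPr–CHO gauche, CH3–Et gauche; 3.4 + 2.3 + 4.5 + 4.6 = 14.8 kJ/mol.
Max at 0° (33.5 kJ/mol), min at 300° (14.8 kJ/mol); barrier = 18.7 kJ/mol.

18.7 kJ/mol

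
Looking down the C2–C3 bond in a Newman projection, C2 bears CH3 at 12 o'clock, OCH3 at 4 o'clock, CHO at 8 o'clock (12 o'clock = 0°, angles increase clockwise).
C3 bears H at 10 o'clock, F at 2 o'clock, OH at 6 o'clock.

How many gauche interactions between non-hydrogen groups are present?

Non-H gauche pairs: CH3(0°)/F(60°); OCH3(120°)/F(60°); OCH3(120°)/OH(180°); CHO(240°)/OH(180°) — 4 interactions.

4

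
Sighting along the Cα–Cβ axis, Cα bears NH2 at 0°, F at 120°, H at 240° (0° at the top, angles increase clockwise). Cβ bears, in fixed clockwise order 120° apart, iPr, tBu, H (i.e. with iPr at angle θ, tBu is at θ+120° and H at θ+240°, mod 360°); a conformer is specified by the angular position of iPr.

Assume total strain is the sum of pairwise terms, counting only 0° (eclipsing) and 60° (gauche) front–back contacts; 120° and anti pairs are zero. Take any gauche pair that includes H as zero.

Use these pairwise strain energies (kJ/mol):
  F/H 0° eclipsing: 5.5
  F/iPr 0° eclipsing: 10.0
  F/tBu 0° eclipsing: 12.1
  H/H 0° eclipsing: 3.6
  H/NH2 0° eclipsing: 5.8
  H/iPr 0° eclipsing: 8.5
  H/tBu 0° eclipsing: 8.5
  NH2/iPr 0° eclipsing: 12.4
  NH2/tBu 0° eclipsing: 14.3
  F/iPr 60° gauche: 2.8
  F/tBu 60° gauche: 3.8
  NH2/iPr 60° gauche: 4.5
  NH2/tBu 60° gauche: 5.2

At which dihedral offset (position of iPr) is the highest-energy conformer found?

240°

iPr at 0° (eclipsed): NH2–iPr eclipsed, F–tBu eclipsed, H–H eclipsed; 12.4 + 12.1 + 3.6 = 28.1 kJ/mol.
iPr at 60° (staggered): NH2–iPr gauche, F–iPr gauche, F–tBu gauche; 4.5 + 2.8 + 3.8 = 11.1 kJ/mol.
iPr at 120° (eclipsed): NH2–H eclipsed, F–iPr eclipsed, H–tBu eclipsed; 5.8 + 10.0 + 8.5 = 24.3 kJ/mol.
iPr at 180° (staggered): NH2–tBu gauche, F–iPr gauche; 5.2 + 2.8 = 8.0 kJ/mol.
iPr at 240° (eclipsed): NH2–tBu eclipsed, F–H eclipsed, H–iPr eclipsed; 14.3 + 5.5 + 8.5 = 28.3 kJ/mol.
iPr at 300° (staggered): NH2–iPr gauche, NH2–tBu gauche, F–tBu gauche; 4.5 + 5.2 + 3.8 = 13.5 kJ/mol.
The maximum (28.3 kJ/mol) occurs with iPr at 240°.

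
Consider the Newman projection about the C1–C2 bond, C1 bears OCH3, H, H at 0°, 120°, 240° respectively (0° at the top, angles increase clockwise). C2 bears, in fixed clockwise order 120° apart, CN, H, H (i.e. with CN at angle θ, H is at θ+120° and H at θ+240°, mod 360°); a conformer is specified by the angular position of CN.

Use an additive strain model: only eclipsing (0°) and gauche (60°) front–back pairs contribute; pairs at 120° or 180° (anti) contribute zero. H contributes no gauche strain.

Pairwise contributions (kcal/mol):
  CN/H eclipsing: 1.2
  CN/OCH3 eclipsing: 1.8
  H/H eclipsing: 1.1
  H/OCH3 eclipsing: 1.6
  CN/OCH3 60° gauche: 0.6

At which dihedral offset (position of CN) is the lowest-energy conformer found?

180°

CN at 0° (eclipsed): OCH3–CN eclipsed, H–H eclipsed, H–H eclipsed; 1.8 + 1.1 + 1.1 = 4.0 kcal/mol.
CN at 60° (staggered): OCH3–CN gauche; 0.6 = 0.6 kcal/mol.
CN at 120° (eclipsed): OCH3–H eclipsed, H–CN eclipsed, H–H eclipsed; 1.6 + 1.2 + 1.1 = 3.9 kcal/mol.
CN at 180° (staggered): no non-H gauche contacts → 0.0 kcal/mol.
CN at 240° (eclipsed): OCH3–H eclipsed, H–H eclipsed, H–CN eclipsed; 1.6 + 1.1 + 1.2 = 3.9 kcal/mol.
CN at 300° (staggered): OCH3–CN gauche; 0.6 = 0.6 kcal/mol.
The minimum (0.0 kcal/mol) occurs with CN at 180°.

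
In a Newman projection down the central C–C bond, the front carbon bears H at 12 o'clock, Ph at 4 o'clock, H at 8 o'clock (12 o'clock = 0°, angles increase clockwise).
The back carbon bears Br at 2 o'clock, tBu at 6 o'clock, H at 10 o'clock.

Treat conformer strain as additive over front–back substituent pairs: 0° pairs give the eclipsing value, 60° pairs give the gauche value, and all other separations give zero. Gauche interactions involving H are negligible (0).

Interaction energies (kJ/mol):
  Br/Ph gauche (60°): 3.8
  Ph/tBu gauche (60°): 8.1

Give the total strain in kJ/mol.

This conformer (staggered): Ph–Br gauche, Ph–tBu gauche; 3.8 + 8.1 = 11.9 kJ/mol.

11.9 kJ/mol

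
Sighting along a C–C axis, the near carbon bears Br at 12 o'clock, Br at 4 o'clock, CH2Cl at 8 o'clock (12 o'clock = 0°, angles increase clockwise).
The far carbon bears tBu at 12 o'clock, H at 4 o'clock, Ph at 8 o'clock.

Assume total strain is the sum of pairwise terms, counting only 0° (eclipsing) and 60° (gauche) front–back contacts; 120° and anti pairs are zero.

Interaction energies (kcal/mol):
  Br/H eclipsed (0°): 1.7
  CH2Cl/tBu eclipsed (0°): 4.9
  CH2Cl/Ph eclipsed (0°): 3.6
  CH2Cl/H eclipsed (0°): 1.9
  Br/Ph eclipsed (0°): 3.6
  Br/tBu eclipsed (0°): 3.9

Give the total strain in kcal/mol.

This conformer (eclipsed): Br–tBu eclipsed, Br–H eclipsed, CH2Cl–Ph eclipsed; 3.9 + 1.7 + 3.6 = 9.2 kcal/mol.

9.2 kcal/mol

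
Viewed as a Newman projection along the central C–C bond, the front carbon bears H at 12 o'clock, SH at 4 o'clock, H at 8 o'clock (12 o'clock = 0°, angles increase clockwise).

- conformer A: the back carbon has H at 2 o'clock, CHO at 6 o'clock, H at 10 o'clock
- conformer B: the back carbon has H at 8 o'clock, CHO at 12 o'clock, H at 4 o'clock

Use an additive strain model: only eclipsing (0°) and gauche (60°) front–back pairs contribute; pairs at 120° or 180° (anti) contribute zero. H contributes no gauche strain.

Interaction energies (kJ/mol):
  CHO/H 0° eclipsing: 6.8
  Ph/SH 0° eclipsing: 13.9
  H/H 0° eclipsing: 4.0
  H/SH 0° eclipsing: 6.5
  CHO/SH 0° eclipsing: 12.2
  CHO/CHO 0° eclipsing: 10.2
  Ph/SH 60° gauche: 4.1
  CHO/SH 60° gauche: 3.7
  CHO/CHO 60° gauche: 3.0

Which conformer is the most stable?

A

A (staggered): SH(120°)/CHO(180°) gauche 3.7 → 3.7 kJ/mol.
B (eclipsed): H(0°)/CHO(0°) eclipsed 6.8; SH(120°)/H(120°) eclipsed 6.5; H(240°)/H(240°) eclipsed 4.0 → 17.3 kJ/mol.
A has the lowest total (3.7 kJ/mol).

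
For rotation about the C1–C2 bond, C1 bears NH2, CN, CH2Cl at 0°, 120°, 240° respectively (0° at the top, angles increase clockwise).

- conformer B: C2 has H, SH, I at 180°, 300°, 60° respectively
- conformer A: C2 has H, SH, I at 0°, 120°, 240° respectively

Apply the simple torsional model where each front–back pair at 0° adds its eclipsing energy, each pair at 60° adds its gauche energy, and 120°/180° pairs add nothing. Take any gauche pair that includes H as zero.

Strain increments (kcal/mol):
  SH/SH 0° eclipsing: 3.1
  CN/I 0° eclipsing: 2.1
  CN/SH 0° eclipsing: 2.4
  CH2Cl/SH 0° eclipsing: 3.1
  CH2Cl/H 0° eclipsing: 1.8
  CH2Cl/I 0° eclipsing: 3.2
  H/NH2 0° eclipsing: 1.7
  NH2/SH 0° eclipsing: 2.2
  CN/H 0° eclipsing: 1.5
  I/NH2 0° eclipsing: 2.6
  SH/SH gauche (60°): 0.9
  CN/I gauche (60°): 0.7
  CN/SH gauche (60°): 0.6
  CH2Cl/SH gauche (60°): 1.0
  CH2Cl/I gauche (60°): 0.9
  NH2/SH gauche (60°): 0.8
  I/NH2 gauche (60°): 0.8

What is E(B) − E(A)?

B (staggered): NH2–SH gauche, NH2–I gauche, CN–I gauche, CH2Cl–SH gauche; 0.8 + 0.8 + 0.7 + 1.0 = 3.3 kcal/mol.
A (eclipsed): NH2–H eclipsed, CN–SH eclipsed, CH2Cl–I eclipsed; 1.7 + 2.4 + 3.2 = 7.3 kcal/mol.
E(B) − E(A) = 3.3 − 7.3 = -4.0 kcal/mol.

-4.0 kcal/mol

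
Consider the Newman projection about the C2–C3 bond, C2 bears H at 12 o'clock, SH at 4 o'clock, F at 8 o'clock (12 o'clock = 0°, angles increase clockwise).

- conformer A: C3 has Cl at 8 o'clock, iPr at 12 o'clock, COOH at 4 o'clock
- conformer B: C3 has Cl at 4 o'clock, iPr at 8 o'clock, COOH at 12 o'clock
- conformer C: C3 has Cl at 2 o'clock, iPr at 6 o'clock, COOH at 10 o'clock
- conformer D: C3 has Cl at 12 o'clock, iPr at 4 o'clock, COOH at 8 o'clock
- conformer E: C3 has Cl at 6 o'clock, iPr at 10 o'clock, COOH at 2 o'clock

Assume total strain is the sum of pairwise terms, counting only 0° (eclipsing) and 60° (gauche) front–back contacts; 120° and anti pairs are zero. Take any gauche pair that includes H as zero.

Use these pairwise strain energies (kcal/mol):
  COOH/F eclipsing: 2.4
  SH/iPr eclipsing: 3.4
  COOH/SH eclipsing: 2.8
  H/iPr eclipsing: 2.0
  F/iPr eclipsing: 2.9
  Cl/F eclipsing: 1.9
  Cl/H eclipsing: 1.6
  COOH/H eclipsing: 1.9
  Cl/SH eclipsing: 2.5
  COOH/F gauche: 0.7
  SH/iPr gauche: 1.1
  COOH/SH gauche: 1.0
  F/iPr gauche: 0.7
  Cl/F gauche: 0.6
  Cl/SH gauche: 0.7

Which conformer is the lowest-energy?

E

A (eclipsed): H(0°)/iPr(0°) eclipsed 2.0; SH(120°)/COOH(120°) eclipsed 2.8; F(240°)/Cl(240°) eclipsed 1.9 → 6.7 kcal/mol.
B (eclipsed): H(0°)/COOH(0°) eclipsed 1.9; SH(120°)/Cl(120°) eclipsed 2.5; F(240°)/iPr(240°) eclipsed 2.9 → 7.3 kcal/mol.
C (staggered): SH(120°)/Cl(60°) gauche 0.7; SH(120°)/iPr(180°) gauche 1.1; F(240°)/iPr(180°) gauche 0.7; F(240°)/COOH(300°) gauche 0.7 → 3.2 kcal/mol.
D (eclipsed): H(0°)/Cl(0°) eclipsed 1.6; SH(120°)/iPr(120°) eclipsed 3.4; F(240°)/COOH(240°) eclipsed 2.4 → 7.4 kcal/mol.
E (staggered): SH(120°)/Cl(180°) gauche 0.7; SH(120°)/COOH(60°) gauche 1.0; F(240°)/Cl(180°) gauche 0.6; F(240°)/iPr(300°) gauche 0.7 → 3.0 kcal/mol.
E has the lowest total (3.0 kcal/mol).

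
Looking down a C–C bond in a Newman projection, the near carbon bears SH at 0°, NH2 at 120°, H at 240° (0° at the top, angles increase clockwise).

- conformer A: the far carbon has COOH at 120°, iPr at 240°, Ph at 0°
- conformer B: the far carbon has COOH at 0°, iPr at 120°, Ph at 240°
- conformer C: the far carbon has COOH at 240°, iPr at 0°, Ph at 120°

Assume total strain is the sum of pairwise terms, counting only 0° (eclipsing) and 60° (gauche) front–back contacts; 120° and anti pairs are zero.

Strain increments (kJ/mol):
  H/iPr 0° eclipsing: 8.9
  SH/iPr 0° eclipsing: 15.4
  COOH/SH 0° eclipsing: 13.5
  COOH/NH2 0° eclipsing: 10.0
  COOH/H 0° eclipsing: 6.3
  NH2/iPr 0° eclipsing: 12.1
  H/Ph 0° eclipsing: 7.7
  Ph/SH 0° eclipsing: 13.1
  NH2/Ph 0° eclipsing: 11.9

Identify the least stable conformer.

A (eclipsed): SH–Ph eclipsed, NH2–COOH eclipsed, H–iPr eclipsed; 13.1 + 10.0 + 8.9 = 32.0 kJ/mol.
B (eclipsed): SH–COOH eclipsed, NH2–iPr eclipsed, H–Ph eclipsed; 13.5 + 12.1 + 7.7 = 33.3 kJ/mol.
C (eclipsed): SH–iPr eclipsed, NH2–Ph eclipsed, H–COOH eclipsed; 15.4 + 11.9 + 6.3 = 33.6 kJ/mol.
C has the highest total (33.6 kJ/mol).

C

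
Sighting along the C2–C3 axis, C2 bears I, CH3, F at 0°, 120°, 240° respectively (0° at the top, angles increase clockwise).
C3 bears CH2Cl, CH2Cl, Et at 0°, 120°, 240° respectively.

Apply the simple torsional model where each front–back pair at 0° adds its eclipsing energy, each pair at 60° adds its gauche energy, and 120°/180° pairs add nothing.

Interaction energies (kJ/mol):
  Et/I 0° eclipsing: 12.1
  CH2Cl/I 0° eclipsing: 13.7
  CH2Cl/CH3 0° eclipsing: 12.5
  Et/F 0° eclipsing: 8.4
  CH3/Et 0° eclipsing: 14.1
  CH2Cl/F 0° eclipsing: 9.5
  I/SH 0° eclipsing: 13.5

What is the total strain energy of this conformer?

34.6 kJ/mol

This conformer (eclipsed): I(0°)/CH2Cl(0°) eclipsed 13.7; CH3(120°)/CH2Cl(120°) eclipsed 12.5; F(240°)/Et(240°) eclipsed 8.4 → 34.6 kJ/mol.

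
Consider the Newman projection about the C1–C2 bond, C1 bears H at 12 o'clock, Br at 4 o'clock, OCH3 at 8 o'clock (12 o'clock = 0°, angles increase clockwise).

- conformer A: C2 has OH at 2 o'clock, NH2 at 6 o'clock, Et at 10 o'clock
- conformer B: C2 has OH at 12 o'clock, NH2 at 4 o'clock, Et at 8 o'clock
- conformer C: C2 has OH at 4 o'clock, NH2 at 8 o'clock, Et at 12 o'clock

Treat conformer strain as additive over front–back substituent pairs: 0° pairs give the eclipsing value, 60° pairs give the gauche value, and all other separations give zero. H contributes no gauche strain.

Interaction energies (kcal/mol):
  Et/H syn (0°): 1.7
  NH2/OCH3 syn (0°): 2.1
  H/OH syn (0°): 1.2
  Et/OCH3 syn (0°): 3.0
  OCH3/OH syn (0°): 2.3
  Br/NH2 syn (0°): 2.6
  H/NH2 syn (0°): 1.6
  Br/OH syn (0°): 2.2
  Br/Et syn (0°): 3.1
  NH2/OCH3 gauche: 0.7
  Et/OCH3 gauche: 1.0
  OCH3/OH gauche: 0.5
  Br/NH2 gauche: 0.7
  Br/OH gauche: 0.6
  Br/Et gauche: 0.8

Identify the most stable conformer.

A

A (staggered): Br–OH gauche, Br–NH2 gauche, OCH3–NH2 gauche, OCH3–Et gauche; 0.6 + 0.7 + 0.7 + 1.0 = 3.0 kcal/mol.
B (eclipsed): H–OH eclipsed, Br–NH2 eclipsed, OCH3–Et eclipsed; 1.2 + 2.6 + 3.0 = 6.8 kcal/mol.
C (eclipsed): H–Et eclipsed, Br–OH eclipsed, OCH3–NH2 eclipsed; 1.7 + 2.2 + 2.1 = 6.0 kcal/mol.
A has the lowest total (3.0 kcal/mol).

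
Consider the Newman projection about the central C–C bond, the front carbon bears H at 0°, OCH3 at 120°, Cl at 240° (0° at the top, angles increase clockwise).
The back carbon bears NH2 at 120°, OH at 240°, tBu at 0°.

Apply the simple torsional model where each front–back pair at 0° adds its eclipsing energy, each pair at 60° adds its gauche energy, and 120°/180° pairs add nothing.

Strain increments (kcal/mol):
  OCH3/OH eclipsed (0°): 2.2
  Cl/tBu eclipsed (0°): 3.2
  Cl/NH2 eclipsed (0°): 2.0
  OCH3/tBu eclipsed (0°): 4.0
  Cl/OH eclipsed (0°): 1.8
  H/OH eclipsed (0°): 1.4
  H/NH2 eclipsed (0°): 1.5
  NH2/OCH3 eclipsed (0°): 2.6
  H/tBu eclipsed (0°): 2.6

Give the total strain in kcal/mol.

This conformer is eclipsed. H at 0° is eclipsed with tBu at 0° (2.6); OCH3 at 120° is eclipsed with NH2 at 120° (2.6); Cl at 240° is eclipsed with OH at 240° (1.8). Total 7.0 kcal/mol.

7.0 kcal/mol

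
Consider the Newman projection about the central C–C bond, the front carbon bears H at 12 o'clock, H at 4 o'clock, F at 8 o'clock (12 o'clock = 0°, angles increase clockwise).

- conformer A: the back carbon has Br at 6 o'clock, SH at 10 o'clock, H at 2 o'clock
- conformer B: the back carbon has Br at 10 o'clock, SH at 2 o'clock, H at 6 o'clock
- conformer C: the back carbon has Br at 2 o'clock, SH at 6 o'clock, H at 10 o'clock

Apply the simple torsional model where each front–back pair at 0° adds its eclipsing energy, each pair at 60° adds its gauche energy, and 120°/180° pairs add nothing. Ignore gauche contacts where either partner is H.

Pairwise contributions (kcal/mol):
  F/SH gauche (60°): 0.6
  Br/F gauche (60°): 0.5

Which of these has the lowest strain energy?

B

A is staggered. F at 240° is gauche with Br at 180° (0.5); F at 240° is gauche with SH at 300° (0.6). Total 1.1 kcal/mol.
B is staggered. F at 240° is gauche with Br at 300° (0.5). Total 0.5 kcal/mol.
C is staggered. F at 240° is gauche with SH at 180° (0.6). Total 0.6 kcal/mol.
B has the lowest total (0.5 kcal/mol).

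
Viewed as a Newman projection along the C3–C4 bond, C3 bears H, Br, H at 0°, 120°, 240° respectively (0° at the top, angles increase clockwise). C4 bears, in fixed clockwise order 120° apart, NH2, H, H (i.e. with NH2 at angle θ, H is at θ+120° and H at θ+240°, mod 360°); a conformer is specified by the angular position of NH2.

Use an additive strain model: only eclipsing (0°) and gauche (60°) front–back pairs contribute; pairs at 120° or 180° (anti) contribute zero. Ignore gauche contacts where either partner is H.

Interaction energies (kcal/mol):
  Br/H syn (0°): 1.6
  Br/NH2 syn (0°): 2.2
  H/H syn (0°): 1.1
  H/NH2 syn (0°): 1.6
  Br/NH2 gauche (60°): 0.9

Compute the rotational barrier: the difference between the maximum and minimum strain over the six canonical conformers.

4.4 kcal/mol

NH2 at 0° (eclipsed): H–NH2 eclipsed, Br–H eclipsed, H–H eclipsed; 1.6 + 1.6 + 1.1 = 4.3 kcal/mol.
NH2 at 60° (staggered): Br–NH2 gauche; 0.9 = 0.9 kcal/mol.
NH2 at 120° (eclipsed): H–H eclipsed, Br–NH2 eclipsed, H–H eclipsed; 1.1 + 2.2 + 1.1 = 4.4 kcal/mol.
NH2 at 180° (staggered): Br–NH2 gauche; 0.9 = 0.9 kcal/mol.
NH2 at 240° (eclipsed): H–H eclipsed, Br–H eclipsed, H–NH2 eclipsed; 1.1 + 1.6 + 1.6 = 4.3 kcal/mol.
NH2 at 300° (staggered): no non-H gauche contacts → 0.0 kcal/mol.
Max at 120° (4.4 kcal/mol), min at 300° (0.0 kcal/mol); barrier = 4.4 kcal/mol.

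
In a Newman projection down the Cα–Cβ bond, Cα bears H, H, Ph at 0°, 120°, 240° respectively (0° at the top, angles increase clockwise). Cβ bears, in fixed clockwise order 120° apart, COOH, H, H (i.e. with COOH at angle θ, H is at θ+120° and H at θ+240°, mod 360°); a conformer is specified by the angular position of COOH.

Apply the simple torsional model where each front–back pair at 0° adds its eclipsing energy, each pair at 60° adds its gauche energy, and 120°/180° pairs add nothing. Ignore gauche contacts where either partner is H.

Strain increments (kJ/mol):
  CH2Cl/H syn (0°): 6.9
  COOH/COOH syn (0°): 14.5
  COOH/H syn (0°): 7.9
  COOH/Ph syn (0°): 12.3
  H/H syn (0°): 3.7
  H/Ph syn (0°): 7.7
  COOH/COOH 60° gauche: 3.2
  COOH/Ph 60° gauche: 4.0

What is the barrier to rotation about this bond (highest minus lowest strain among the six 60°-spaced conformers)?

19.7 kJ/mol

COOH at 0° is eclipsed. H at 0° is eclipsed with COOH at 0° (7.9); H at 120° is eclipsed with H at 120° (3.7); Ph at 240° is eclipsed with H at 240° (7.7). Total 19.3 kJ/mol.
COOH at 60° (staggered): no non-H gauche contacts → 0.0 kJ/mol.
COOH at 120° is eclipsed. H at 0° is eclipsed with H at 0° (3.7); H at 120° is eclipsed with COOH at 120° (7.9); Ph at 240° is eclipsed with H at 240° (7.7). Total 19.3 kJ/mol.
COOH at 180° is staggered. Ph at 240° is gauche with COOH at 180° (4.0). Total 4.0 kJ/mol.
COOH at 240° is eclipsed. H at 0° is eclipsed with H at 0° (3.7); H at 120° is eclipsed with H at 120° (3.7); Ph at 240° is eclipsed with COOH at 240° (12.3). Total 19.7 kJ/mol.
COOH at 300° is staggered. Ph at 240° is gauche with COOH at 300° (4.0). Total 4.0 kJ/mol.
Max at 240° (19.7 kJ/mol), min at 60° (0.0 kJ/mol); barrier = 19.7 kJ/mol.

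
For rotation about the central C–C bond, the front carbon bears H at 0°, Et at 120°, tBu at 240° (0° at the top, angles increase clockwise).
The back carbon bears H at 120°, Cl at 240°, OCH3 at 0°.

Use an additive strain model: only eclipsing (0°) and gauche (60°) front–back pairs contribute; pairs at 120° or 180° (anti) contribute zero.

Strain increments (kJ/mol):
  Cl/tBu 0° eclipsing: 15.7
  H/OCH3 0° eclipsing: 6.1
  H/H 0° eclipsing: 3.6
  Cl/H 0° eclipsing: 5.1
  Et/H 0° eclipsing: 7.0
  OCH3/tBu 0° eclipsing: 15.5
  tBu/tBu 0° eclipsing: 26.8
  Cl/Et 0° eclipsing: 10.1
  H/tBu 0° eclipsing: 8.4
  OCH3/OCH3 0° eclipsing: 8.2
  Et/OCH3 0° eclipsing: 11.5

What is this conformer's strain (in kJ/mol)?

This conformer (eclipsed): H(0°)/OCH3(0°) eclipsed 6.1; Et(120°)/H(120°) eclipsed 7.0; tBu(240°)/Cl(240°) eclipsed 15.7 → 28.8 kJ/mol.

28.8 kJ/mol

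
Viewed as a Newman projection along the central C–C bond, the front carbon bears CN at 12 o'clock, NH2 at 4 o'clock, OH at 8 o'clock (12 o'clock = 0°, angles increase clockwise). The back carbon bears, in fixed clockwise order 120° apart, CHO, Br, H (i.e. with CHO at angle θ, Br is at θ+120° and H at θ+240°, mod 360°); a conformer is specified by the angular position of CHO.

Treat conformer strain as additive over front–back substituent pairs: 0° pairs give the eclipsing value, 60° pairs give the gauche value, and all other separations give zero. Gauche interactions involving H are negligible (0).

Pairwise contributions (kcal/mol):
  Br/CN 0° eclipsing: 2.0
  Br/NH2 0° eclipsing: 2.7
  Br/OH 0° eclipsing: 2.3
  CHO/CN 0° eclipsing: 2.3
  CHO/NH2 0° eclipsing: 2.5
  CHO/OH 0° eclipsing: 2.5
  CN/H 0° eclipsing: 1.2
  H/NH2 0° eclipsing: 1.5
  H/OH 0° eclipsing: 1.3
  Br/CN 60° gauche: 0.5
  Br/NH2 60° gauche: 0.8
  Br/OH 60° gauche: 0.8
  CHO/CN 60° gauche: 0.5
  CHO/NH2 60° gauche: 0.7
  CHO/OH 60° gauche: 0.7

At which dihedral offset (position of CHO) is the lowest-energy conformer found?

300°

CHO at 0° (eclipsed): CN–CHO eclipsed, NH2–Br eclipsed, OH–H eclipsed; 2.3 + 2.7 + 1.3 = 6.3 kcal/mol.
CHO at 60° (staggered): CN–CHO gauche, NH2–CHO gauche, NH2–Br gauche, OH–Br gauche; 0.5 + 0.7 + 0.8 + 0.8 = 2.8 kcal/mol.
CHO at 120° (eclipsed): CN–H eclipsed, NH2–CHO eclipsed, OH–Br eclipsed; 1.2 + 2.5 + 2.3 = 6.0 kcal/mol.
CHO at 180° (staggered): CN–Br gauche, NH2–CHO gauche, OH–CHO gauche, OH–Br gauche; 0.5 + 0.7 + 0.7 + 0.8 = 2.7 kcal/mol.
CHO at 240° (eclipsed): CN–Br eclipsed, NH2–H eclipsed, OH–CHO eclipsed; 2.0 + 1.5 + 2.5 = 6.0 kcal/mol.
CHO at 300° (staggered): CN–CHO gauche, CN–Br gauche, NH2–Br gauche, OH–CHO gauche; 0.5 + 0.5 + 0.8 + 0.7 = 2.5 kcal/mol.
The minimum (2.5 kcal/mol) occurs with CHO at 300°.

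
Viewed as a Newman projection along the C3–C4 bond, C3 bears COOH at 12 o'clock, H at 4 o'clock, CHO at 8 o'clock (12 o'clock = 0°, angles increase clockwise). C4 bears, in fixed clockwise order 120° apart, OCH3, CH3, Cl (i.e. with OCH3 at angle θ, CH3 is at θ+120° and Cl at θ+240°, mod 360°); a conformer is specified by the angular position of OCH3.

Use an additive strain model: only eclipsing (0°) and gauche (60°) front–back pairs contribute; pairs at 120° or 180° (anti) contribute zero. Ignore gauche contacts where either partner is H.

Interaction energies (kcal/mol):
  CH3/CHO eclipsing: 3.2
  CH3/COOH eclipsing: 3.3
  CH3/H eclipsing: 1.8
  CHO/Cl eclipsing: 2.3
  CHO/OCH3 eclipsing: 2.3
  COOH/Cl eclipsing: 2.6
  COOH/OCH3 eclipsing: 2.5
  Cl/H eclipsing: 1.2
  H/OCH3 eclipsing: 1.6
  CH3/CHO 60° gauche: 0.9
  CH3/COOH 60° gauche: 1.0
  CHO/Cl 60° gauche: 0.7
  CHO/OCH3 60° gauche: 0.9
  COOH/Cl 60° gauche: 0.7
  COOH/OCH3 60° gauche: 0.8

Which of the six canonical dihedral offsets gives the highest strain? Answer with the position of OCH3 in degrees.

OCH3 at 0° is eclipsed. COOH at 0° is eclipsed with OCH3 at 0° (2.5); H at 120° is eclipsed with CH3 at 120° (1.8); CHO at 240° is eclipsed with Cl at 240° (2.3). Total 6.6 kcal/mol.
OCH3 at 60° is staggered. COOH at 0° is gauche with OCH3 at 60° (0.8); COOH at 0° is gauche with Cl at 300° (0.7); CHO at 240° is gauche with CH3 at 180° (0.9); CHO at 240° is gauche with Cl at 300° (0.7). Total 3.1 kcal/mol.
OCH3 at 120° is eclipsed. COOH at 0° is eclipsed with Cl at 0° (2.6); H at 120° is eclipsed with OCH3 at 120° (1.6); CHO at 240° is eclipsed with CH3 at 240° (3.2). Total 7.4 kcal/mol.
OCH3 at 180° is staggered. COOH at 0° is gauche with CH3 at 300° (1.0); COOH at 0° is gauche with Cl at 60° (0.7); CHO at 240° is gauche with OCH3 at 180° (0.9); CHO at 240° is gauche with CH3 at 300° (0.9). Total 3.5 kcal/mol.
OCH3 at 240° is eclipsed. COOH at 0° is eclipsed with CH3 at 0° (3.3); H at 120° is eclipsed with Cl at 120° (1.2); CHO at 240° is eclipsed with OCH3 at 240° (2.3). Total 6.8 kcal/mol.
OCH3 at 300° is staggered. COOH at 0° is gauche with OCH3 at 300° (0.8); COOH at 0° is gauche with CH3 at 60° (1.0); CHO at 240° is gauche with OCH3 at 300° (0.9); CHO at 240° is gauche with Cl at 180° (0.7). Total 3.4 kcal/mol.
The maximum (7.4 kcal/mol) occurs with OCH3 at 120°.

120°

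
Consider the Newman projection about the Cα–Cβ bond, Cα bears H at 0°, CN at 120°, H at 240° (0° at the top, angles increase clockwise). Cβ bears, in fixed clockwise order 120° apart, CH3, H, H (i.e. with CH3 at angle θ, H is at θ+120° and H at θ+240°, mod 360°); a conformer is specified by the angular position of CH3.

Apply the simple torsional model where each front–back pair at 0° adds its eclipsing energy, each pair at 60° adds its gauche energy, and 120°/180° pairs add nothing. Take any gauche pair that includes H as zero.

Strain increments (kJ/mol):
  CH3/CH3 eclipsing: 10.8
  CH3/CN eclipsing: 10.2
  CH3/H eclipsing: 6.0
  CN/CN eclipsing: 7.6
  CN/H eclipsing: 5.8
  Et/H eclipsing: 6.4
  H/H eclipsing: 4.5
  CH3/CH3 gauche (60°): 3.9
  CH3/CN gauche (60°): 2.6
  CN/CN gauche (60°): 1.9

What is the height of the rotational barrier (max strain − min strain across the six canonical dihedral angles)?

19.2 kJ/mol

CH3 at 0° (eclipsed): H–CH3 eclipsed, CN–H eclipsed, H–H eclipsed; 6.0 + 5.8 + 4.5 = 16.3 kJ/mol.
CH3 at 60° (staggered): CN–CH3 gauche; 2.6 = 2.6 kJ/mol.
CH3 at 120° (eclipsed): H–H eclipsed, CN–CH3 eclipsed, H–H eclipsed; 4.5 + 10.2 + 4.5 = 19.2 kJ/mol.
CH3 at 180° (staggered): CN–CH3 gauche; 2.6 = 2.6 kJ/mol.
CH3 at 240° (eclipsed): H–H eclipsed, CN–H eclipsed, H–CH3 eclipsed; 4.5 + 5.8 + 6.0 = 16.3 kJ/mol.
CH3 at 300° (staggered): no non-H gauche contacts → 0.0 kJ/mol.
Max at 120° (19.2 kJ/mol), min at 300° (0.0 kJ/mol); barrier = 19.2 kJ/mol.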